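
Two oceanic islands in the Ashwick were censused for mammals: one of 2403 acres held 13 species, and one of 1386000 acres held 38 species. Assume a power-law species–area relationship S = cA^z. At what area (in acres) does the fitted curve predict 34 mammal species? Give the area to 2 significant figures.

z = ln(38/13) / ln(1386000/2403) = 1.0726 / 6.3575 = 0.1687
c = 13 / 2403^0.1687 = 13 / 3.719 = 3.496
A = (34/3.496)^(1/0.1687) ⇒ ln A = ln(9.726)/0.1687 = 13.4827
A = e^13.4827 ≈ 716909 acres

720000 acres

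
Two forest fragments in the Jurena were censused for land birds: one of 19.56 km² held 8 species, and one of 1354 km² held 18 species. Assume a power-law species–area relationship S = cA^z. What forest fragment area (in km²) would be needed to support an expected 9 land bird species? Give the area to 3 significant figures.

z = ln(18/8) / ln(1354/19.56) = 0.8109 / 4.2373 = 0.1914
c = 8 / 19.56^0.1914 = 8 / 1.767 = 4.528
A = (9/4.528)^(1/0.1914) ⇒ ln A = ln(1.987)/0.1914 = 3.5889
A = e^3.5889 ≈ 36.2 km²

36.2 km²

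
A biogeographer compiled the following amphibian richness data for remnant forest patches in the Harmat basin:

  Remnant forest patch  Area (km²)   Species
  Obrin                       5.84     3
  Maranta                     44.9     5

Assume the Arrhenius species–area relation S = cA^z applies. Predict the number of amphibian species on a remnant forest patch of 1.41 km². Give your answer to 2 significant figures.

2.1

z = ln(5/3) / ln(44.9/5.84) = 0.5108 / 2.0397 = 0.2504
c = 3 / 5.84^0.2504 = 3 / 1.556 = 1.928
S₃ = 1.928 × 1.41^0.2504 = 1.928 × 1.09 ≈ 2.102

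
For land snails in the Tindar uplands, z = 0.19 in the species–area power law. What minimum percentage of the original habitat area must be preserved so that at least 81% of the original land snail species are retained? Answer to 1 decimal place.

Need (A_new/A_old)^0.19 = 0.81, so A_new/A_old = 0.81^(1/0.19) = 0.81^5.263
ln(A_new/A_old) = ln 0.81 / 0.19 = -0.2107 / 0.19 = -1.1091
A_new/A_old = e^-1.1091 ≈ 0.3299

33.0%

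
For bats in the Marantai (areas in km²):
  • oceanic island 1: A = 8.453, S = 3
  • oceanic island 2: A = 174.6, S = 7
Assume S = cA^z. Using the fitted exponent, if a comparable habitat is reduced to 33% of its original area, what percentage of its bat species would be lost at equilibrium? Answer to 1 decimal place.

z = ln(7/3) / ln(174.6/8.453) = 0.8473 / 3.0280 = 0.2798
S_new/S_old = (A_new/A_old)^z = 0.33^0.2798 = exp(0.2798 × -1.1087) = 0.7333
Fraction lost = 1 − 0.7333 = 0.2667

26.7%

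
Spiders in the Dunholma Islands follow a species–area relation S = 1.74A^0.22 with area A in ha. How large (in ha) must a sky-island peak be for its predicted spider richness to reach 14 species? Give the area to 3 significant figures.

14 = 1.74 × A^0.22  ⇒  A^0.22 = 14/1.74 = 8.046
ln A = ln(8.046) / 0.22 = 2.0852 / 0.22 = 9.4781
A = e^9.4781 ≈ 13070 ha

13100 ha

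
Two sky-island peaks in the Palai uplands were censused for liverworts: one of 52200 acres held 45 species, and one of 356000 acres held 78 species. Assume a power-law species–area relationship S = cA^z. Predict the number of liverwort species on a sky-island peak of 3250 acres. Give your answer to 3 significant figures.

z = ln(78/45) / ln(356000/52200) = 0.5500 / 1.9198 = 0.2865
c = 45 / 52200^0.2865 = 45 / 22.47 = 2.003
S₃ = 2.003 × 3250^0.2865 = 2.003 × 10.14 ≈ 20.31

20.3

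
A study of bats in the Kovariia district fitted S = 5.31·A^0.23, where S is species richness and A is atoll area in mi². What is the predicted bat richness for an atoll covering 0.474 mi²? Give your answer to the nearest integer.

S = 5.31 × 0.474^0.23 = 5.31 × 0.8422 ≈ 4.472

4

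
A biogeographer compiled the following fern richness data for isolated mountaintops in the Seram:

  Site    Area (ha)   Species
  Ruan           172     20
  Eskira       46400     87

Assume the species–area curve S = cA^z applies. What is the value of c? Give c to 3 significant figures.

z = ln(S₂/S₁) / ln(A₂/A₁) = ln(87/20) / ln(46400/172) = 1.4702 / 5.5976 = 0.2626
c = S₁ / A₁^z = 20 / 172^0.2626 = 20 / 3.865 = 5.175

5.17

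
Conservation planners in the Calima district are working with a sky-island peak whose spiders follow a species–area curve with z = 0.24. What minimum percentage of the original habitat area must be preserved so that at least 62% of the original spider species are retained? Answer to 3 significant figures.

Need (A_new/A_old)^0.24 = 0.62, so A_new/A_old = 0.62^(1/0.24) = 0.62^4.167
ln(A_new/A_old) = ln 0.62 / 0.24 = -0.4780 / 0.24 = -1.9918
A_new/A_old = e^-1.9918 ≈ 0.1364

13.6%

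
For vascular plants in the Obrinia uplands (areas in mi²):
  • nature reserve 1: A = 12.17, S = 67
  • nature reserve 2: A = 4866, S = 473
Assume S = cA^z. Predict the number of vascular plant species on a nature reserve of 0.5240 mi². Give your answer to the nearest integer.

z = ln(473/67) / ln(4866/12.17) = 1.9544 / 5.9911 = 0.3262
c = 67 / 12.17^0.3262 = 67 / 2.26 = 29.65
S₃ = 29.65 × 0.524^0.3262 = 29.65 × 0.8099 ≈ 24.01

24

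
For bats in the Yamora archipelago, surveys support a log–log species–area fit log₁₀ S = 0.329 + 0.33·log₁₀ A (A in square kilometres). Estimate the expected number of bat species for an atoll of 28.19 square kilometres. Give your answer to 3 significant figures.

S = 2.133 × 28.19^0.33
ln S = ln 2.133 + 0.33 × ln 28.19 = 0.7576 + 0.33 × 3.3390 = 1.8594
S = e^1.8594 ≈ 6.42

6.42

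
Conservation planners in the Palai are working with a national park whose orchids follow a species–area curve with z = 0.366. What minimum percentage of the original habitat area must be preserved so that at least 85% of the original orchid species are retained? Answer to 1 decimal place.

Need (A_new/A_old)^0.366 = 0.85, so A_new/A_old = 0.85^(1/0.366) = 0.85^2.732
ln(A_new/A_old) = ln 0.85 / 0.366 = -0.1625 / 0.366 = -0.4440
A_new/A_old = e^-0.4440 ≈ 0.6414

64.1%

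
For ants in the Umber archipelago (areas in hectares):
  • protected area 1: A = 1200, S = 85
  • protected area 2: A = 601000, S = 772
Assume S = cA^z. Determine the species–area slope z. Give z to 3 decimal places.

0.355

Taking logs: ln S = ln c + z ln A, so z = (ln S₂ − ln S₁)/(ln A₂ − ln A₁).
z = ln(772/85) / ln(601000/1200) = ln(9.082) / ln(500.8) = 2.2063 / 6.2163 = 0.3549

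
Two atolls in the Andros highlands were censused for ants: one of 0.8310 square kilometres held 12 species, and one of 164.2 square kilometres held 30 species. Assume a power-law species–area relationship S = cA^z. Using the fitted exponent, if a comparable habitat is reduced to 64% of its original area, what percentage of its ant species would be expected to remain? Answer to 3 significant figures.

92.6%

z = ln(30/12) / ln(164.2/0.831) = 0.9163 / 5.2862 = 0.1733
S_new/S_old = (A_new/A_old)^z = 0.64^0.1733 = exp(0.1733 × -0.4463) = 0.9256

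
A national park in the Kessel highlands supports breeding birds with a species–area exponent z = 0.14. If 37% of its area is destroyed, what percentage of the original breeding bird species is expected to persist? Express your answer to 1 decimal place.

93.7%

S_new/S_old = (A_new/A_old)^z = 0.63^0.14
= exp(0.14 × ln 0.63) = exp(0.14 × -0.4620) = exp(-0.0647) ≈ 0.9374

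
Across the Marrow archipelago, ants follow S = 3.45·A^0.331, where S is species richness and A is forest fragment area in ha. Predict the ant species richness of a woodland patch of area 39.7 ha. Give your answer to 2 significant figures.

12

S = 3.45 × 39.7^0.331
ln S = ln 3.45 + 0.331 × ln 39.7 = 1.2384 + 0.331 × 3.6814 = 2.4569
S = e^2.4569 ≈ 11.67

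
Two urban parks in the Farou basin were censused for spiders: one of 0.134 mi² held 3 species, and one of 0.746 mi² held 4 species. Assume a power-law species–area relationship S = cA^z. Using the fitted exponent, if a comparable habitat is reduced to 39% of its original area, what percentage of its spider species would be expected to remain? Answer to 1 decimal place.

z = ln(4/3) / ln(0.746/0.134) = 0.2877 / 1.7169 = 0.1676
S_new/S_old = (A_new/A_old)^z = 0.39^0.1676 = exp(0.1676 × -0.9416) = 0.854

85.4%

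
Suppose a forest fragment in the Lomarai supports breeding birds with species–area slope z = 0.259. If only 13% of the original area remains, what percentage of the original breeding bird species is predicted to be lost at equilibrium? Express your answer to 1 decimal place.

S_new/S_old = (A_new/A_old)^z = 0.13^0.259
= exp(0.259 × ln 0.13) = exp(0.259 × -2.0402) = exp(-0.5284) ≈ 0.5895
Fraction lost = 1 − 0.5895 = 0.4105

41.0%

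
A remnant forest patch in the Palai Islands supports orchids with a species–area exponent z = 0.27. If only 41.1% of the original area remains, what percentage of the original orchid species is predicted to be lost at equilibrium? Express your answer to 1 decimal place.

21.3%

S_new/S_old = (A_new/A_old)^z = 0.411^0.27
= exp(0.27 × ln 0.411) = exp(0.27 × -0.8892) = exp(-0.2401) ≈ 0.7866
Fraction lost = 1 − 0.7866 = 0.2134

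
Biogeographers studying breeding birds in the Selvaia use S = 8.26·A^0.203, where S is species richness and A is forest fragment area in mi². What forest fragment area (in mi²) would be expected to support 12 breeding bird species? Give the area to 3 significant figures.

12 = 8.26 × A^0.203  ⇒  A^0.203 = 12/8.26 = 1.453
ln A = ln(1.453) / 0.203 = 0.3735 / 0.203 = 1.8398
A = e^1.8398 ≈ 6.295 mi²

6.30 mi²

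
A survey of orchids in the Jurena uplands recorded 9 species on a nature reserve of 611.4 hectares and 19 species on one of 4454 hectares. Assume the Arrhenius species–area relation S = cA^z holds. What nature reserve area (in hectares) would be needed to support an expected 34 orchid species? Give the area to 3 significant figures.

z = ln(19/9) / ln(4454/611.4) = 0.7472 / 1.9858 = 0.3763
c = 9 / 611.4^0.3763 = 9 / 11.18 = 0.805
A = (34/0.805)^(1/0.3763) ⇒ ln A = ln(42.23)/0.3763 = 9.9481
A = e^9.9481 ≈ 20912 hectares

20900 hectares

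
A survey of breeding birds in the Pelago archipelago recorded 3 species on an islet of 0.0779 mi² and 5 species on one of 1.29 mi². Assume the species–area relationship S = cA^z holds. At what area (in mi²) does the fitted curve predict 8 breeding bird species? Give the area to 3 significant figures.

z = ln(5/3) / ln(1.29/0.0779) = 0.5108 / 2.8070 = 0.1820
c = 3 / 0.0779^0.1820 = 3 / 0.6285 = 4.774
A = (8/4.774)^(1/0.1820) ⇒ ln A = ln(1.676)/0.1820 = 2.8373
A = e^2.8373 ≈ 17.07 mi²

17.1 mi²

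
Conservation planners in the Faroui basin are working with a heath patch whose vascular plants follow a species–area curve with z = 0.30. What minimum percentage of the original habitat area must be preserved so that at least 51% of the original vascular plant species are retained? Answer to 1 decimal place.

10.6%

Need (A_new/A_old)^0.3 = 0.51, so A_new/A_old = 0.51^(1/0.3) = 0.51^3.333
ln(A_new/A_old) = ln 0.51 / 0.3 = -0.6733 / 0.3 = -2.2445
A_new/A_old = e^-2.2445 ≈ 0.106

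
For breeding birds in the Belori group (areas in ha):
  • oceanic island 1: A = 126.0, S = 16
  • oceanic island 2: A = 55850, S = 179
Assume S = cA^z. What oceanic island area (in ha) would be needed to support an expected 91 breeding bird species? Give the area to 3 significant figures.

z = ln(179/16) / ln(55850/126) = 2.4148 / 6.0941 = 0.3962
c = 16 / 126^0.3962 = 16 / 6.796 = 2.354
A = (91/2.354)^(1/0.3962) ⇒ ln A = ln(38.65)/0.3962 = 9.2231
A = e^9.2231 ≈ 10128 ha

10100 ha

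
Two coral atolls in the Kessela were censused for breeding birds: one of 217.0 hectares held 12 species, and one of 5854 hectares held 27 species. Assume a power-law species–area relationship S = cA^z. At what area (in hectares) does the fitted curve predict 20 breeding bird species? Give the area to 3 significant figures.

z = ln(27/12) / ln(5854/217) = 0.8109 / 3.2950 = 0.2461
c = 12 / 217^0.2461 = 12 / 3.759 = 3.193
A = (20/3.193)^(1/0.2461) ⇒ ln A = ln(6.264)/0.2461 = 7.4555
A = e^7.4555 ≈ 1729 hectares

1730 hectares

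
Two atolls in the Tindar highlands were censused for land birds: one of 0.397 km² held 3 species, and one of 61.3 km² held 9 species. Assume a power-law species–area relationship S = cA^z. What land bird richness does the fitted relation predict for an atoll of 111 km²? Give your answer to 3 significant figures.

z = ln(9/3) / ln(61.3/0.397) = 1.0986 / 5.0396 = 0.2180
c = 3 / 0.397^0.2180 = 3 / 0.8176 = 3.669
S₃ = 3.669 × 111^0.2180 = 3.669 × 2.792 ≈ 10.24

10.2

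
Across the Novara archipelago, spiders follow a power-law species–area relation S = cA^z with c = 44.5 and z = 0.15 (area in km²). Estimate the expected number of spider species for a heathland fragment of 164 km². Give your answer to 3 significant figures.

S = 44.5 × 164^0.15 = 44.5 × 2.149 ≈ 95.63

95.6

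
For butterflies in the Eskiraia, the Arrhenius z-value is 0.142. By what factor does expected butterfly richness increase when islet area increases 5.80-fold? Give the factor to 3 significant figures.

1.28

S₂/S₁ = (A₂/A₁)^z = 5.8^0.142
ln(S₂/S₁) = 0.142 × ln 5.8 = 0.142 × 1.7579 = 0.2496
S₂/S₁ = e^0.2496 ≈ 1.284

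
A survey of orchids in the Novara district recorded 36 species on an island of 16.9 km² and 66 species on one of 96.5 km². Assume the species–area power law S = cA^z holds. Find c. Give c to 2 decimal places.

13.46

z = ln(S₂/S₁) / ln(A₂/A₁) = ln(66/36) / ln(96.5/16.9) = 0.6061 / 1.7422 = 0.3479
c = S₁ / A₁^z = 36 / 16.9^0.3479 = 36 / 2.674 = 13.46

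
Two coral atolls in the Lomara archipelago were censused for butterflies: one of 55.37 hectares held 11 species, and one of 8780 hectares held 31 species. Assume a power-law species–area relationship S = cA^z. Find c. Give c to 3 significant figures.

z = ln(S₂/S₁) / ln(A₂/A₁) = ln(31/11) / ln(8780/55.37) = 1.0361 / 5.0662 = 0.2045
c = S₁ / A₁^z = 11 / 55.37^0.2045 = 11 / 2.273 = 4.84

4.84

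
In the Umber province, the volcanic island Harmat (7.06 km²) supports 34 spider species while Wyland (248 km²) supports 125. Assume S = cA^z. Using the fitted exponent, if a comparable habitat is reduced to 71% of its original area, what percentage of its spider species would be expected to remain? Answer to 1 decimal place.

88.2%

z = ln(125/34) / ln(248/7.06) = 1.3020 / 3.5590 = 0.3658
S_new/S_old = (A_new/A_old)^z = 0.71^0.3658 = exp(0.3658 × -0.3425) = 0.8822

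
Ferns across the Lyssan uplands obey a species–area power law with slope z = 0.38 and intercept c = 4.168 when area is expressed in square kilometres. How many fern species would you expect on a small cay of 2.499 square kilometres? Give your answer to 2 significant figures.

S = 4.168 × 2.499^0.38
ln S = ln 4.168 + 0.38 × ln 2.499 = 1.4274 + 0.38 × 0.9159 = 1.7755
S = e^1.7755 ≈ 5.903

5.9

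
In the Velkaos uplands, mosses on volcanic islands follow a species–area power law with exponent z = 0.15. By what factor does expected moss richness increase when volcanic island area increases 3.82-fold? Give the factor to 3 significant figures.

1.22

S₂/S₁ = (A₂/A₁)^z = 3.82^0.15
ln(S₂/S₁) = 0.15 × ln 3.82 = 0.15 × 1.3403 = 0.2010
S₂/S₁ = e^0.2010 ≈ 1.223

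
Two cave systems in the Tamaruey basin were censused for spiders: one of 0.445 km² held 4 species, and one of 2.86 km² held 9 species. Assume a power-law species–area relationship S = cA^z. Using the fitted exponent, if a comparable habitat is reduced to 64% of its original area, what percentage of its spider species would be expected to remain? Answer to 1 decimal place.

82.3%

z = ln(9/4) / ln(2.86/0.445) = 0.8109 / 1.8605 = 0.4359
S_new/S_old = (A_new/A_old)^z = 0.64^0.4359 = exp(0.4359 × -0.4463) = 0.8232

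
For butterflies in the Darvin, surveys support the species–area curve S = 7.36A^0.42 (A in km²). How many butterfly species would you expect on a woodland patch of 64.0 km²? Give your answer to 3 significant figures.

S = 7.36 × 64^0.42 = 7.36 × 5.736 ≈ 42.22

42.2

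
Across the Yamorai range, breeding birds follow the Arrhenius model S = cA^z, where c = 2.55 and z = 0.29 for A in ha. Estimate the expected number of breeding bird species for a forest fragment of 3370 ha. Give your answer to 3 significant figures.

26.9

S = 2.55 × 3370^0.29 = 2.55 × 10.54 ≈ 26.89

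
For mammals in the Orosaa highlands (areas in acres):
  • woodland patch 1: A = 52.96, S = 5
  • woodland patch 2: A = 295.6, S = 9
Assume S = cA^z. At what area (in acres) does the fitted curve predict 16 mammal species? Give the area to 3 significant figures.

z = ln(9/5) / ln(295.6/52.96) = 0.5878 / 1.7195 = 0.3418
c = 5 / 52.96^0.3418 = 5 / 3.884 = 1.287
A = (16/1.287)^(1/0.3418) ⇒ ln A = ln(12.43)/0.3418 = 7.3721
A = e^7.3721 ≈ 1591 acres

1590 acres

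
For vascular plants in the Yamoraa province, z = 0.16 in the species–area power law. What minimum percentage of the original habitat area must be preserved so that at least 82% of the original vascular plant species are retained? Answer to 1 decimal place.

28.9%

Need (A_new/A_old)^0.16 = 0.82, so A_new/A_old = 0.82^(1/0.16) = 0.82^6.25
ln(A_new/A_old) = ln 0.82 / 0.16 = -0.1985 / 0.16 = -1.2403
A_new/A_old = e^-1.2403 ≈ 0.2893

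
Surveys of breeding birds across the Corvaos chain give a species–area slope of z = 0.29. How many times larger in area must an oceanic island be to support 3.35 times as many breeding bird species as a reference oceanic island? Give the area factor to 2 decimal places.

(A₂/A₁)^0.29 = 3.35, so A₂/A₁ = 3.35^(1/0.29) = 3.35^3.448
ln(A₂/A₁) = ln 3.35 / 0.29 = 1.2090 / 0.29 = 4.1688
A₂/A₁ = e^4.1688 ≈ 64.64

64.64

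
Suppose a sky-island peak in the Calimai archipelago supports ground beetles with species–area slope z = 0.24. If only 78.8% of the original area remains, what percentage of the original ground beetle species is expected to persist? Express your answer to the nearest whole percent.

S_new/S_old = (A_new/A_old)^z = 0.788^0.24
= exp(0.24 × ln 0.788) = exp(0.24 × -0.2383) = exp(-0.0572) ≈ 0.9444

94%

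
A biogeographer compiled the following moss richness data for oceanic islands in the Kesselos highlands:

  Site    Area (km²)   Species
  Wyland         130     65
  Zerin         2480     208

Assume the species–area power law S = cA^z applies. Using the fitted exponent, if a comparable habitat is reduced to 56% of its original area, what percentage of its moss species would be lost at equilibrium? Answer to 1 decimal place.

z = ln(208/65) / ln(2480/130) = 1.1632 / 2.9485 = 0.3945
S_new/S_old = (A_new/A_old)^z = 0.56^0.3945 = exp(0.3945 × -0.5798) = 0.7955
Fraction lost = 1 − 0.7955 = 0.2045

20.4%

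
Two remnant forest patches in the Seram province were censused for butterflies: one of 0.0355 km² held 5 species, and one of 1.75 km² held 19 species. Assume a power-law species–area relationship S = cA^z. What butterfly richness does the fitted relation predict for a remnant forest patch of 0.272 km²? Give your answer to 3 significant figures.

10.0

z = ln(19/5) / ln(1.75/0.0355) = 1.3350 / 3.8978 = 0.3425
c = 5 / 0.0355^0.3425 = 5 / 0.3188 = 15.69
S₃ = 15.69 × 0.272^0.3425 = 15.69 × 0.6402 ≈ 10.04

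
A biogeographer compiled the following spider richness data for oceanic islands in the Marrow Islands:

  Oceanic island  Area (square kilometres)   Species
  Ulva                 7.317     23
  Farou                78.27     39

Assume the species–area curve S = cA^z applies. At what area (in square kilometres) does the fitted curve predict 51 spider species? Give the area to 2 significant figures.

260 square kilometres

z = ln(39/23) / ln(78.27/7.317) = 0.5281 / 2.3700 = 0.2228
c = 23 / 7.317^0.2228 = 23 / 1.558 = 14.76
A = (51/14.76)^(1/0.2228) ⇒ ln A = ln(3.455)/0.2228 = 5.5641
A = e^5.5641 ≈ 260.9 square kilometres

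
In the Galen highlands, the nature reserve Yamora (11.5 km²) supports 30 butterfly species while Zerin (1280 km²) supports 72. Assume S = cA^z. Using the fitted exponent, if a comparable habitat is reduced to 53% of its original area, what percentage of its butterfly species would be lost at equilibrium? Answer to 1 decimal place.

11.1%

z = ln(72/30) / ln(1280/11.5) = 0.8755 / 4.7123 = 0.1858
S_new/S_old = (A_new/A_old)^z = 0.53^0.1858 = exp(0.1858 × -0.6349) = 0.8887
Fraction lost = 1 − 0.8887 = 0.1113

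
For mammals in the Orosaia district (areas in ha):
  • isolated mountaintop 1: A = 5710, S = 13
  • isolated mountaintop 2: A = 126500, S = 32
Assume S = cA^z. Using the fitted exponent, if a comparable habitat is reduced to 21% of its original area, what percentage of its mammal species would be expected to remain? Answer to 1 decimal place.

z = ln(32/13) / ln(126500/5710) = 0.9008 / 3.0980 = 0.2908
S_new/S_old = (A_new/A_old)^z = 0.21^0.2908 = exp(0.2908 × -1.5606) = 0.6352

63.5%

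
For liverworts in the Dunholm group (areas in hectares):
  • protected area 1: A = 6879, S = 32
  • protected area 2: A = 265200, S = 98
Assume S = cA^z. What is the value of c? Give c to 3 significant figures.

2.13

z = ln(S₂/S₁) / ln(A₂/A₁) = ln(98/32) / ln(265200/6879) = 1.1192 / 3.6520 = 0.3065
c = S₁ / A₁^z = 32 / 6879^0.3065 = 32 / 15 = 2.133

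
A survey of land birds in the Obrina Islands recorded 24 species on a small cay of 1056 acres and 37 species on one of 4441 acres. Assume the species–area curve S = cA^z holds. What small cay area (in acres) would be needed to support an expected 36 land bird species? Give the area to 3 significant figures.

4060 acres

z = ln(37/24) / ln(4441/1056) = 0.4329 / 1.4364 = 0.3014
c = 24 / 1056^0.3014 = 24 / 8.151 = 2.945
A = (36/2.945)^(1/0.3014) ⇒ ln A = ln(12.23)/0.3014 = 8.3077
A = e^8.3077 ≈ 4055 acres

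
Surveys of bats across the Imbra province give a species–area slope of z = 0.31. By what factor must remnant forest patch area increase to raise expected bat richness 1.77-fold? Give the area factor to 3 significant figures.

(A₂/A₁)^0.31 = 1.77, so A₂/A₁ = 1.77^(1/0.31) = 1.77^3.226
ln(A₂/A₁) = ln 1.77 / 0.31 = 0.5710 / 0.31 = 1.8419
A₂/A₁ = e^1.8419 ≈ 6.308

6.31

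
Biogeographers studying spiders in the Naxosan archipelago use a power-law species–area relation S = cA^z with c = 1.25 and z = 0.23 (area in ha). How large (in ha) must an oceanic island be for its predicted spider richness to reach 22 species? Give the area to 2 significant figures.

22 = 1.25 × A^0.23  ⇒  A^0.23 = 22/1.25 = 17.6
ln A = ln(17.6) / 0.23 = 2.8679 / 0.23 = 12.4691
A = e^12.4691 ≈ 260179 ha

260000 ha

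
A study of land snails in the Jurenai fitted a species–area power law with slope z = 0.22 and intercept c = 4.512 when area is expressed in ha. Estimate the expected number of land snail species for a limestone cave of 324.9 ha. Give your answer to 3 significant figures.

16.1

S = 4.512 × 324.9^0.22
ln S = ln 4.512 + 0.22 × ln 324.9 = 1.5067 + 0.22 × 5.7835 = 2.7791
S = e^2.7791 ≈ 16.1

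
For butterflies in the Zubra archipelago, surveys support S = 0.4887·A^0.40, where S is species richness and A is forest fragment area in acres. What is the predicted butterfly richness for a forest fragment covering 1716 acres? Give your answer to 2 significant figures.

9.6

S = 0.4887 × 1716^0.4
ln S = ln 0.4887 + 0.4 × ln 1716 = -0.7160 + 0.4 × 7.4478 = 2.2631
S = e^2.2631 ≈ 9.613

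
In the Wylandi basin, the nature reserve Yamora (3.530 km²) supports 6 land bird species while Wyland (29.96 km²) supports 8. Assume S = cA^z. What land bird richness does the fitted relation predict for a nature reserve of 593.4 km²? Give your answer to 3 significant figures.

z = ln(8/6) / ln(29.96/3.53) = 0.2877 / 2.1386 = 0.1345
c = 6 / 3.53^0.1345 = 6 / 1.185 = 5.064
S₃ = 5.064 × 593.4^0.1345 = 5.064 × 2.361 ≈ 11.95

12.0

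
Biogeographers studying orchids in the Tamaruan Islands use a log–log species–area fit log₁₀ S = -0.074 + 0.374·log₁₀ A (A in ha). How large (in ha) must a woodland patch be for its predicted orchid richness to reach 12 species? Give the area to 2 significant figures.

12 = 0.8433 × A^0.374  ⇒  A^0.374 = 12/0.8433 = 14.23
ln A = ln(14.23) / 0.374 = 2.6553 / 0.374 = 7.0997
A = e^7.0997 ≈ 1212 ha

1200 ha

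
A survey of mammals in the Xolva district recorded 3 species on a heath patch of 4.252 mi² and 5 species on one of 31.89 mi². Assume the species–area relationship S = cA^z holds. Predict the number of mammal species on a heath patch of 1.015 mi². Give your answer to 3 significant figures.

2.09

z = ln(5/3) / ln(31.89/4.252) = 0.5108 / 2.0149 = 0.2535
c = 3 / 4.252^0.2535 = 3 / 1.443 = 2.079
S₃ = 2.079 × 1.015^0.2535 = 2.079 × 1.004 ≈ 2.086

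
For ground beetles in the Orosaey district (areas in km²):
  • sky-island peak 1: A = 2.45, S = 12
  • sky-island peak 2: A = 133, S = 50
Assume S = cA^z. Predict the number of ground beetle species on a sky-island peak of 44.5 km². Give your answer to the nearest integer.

z = ln(50/12) / ln(133/2.45) = 1.4271 / 3.9943 = 0.3573
c = 12 / 2.45^0.3573 = 12 / 1.377 = 8.712
S₃ = 8.712 × 44.5^0.3573 = 8.712 × 3.881 ≈ 33.81

34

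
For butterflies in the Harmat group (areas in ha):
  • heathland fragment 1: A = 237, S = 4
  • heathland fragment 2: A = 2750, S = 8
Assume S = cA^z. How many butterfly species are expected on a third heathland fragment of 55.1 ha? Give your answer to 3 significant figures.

z = ln(8/4) / ln(2750/237) = 0.6931 / 2.4513 = 0.2828
c = 4 / 237^0.2828 = 4 / 4.694 = 0.8522
S₃ = 0.8522 × 55.1^0.2828 = 0.8522 × 3.107 ≈ 2.648

2.65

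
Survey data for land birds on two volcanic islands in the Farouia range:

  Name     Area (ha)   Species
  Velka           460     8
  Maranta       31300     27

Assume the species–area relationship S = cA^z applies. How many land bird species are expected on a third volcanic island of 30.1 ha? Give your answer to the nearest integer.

z = ln(27/8) / ln(31300/460) = 1.2164 / 4.2201 = 0.2882
c = 8 / 460^0.2882 = 8 / 5.855 = 1.366
S₃ = 1.366 × 30.1^0.2882 = 1.366 × 2.668 ≈ 3.646

4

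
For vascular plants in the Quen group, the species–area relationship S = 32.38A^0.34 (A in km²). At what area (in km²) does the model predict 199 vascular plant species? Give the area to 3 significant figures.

209 km²

199 = 32.38 × A^0.34  ⇒  A^0.34 = 199/32.38 = 6.146
ln A = ln(6.146) / 0.34 = 1.8158 / 0.34 = 5.3405
A = e^5.3405 ≈ 208.6 km²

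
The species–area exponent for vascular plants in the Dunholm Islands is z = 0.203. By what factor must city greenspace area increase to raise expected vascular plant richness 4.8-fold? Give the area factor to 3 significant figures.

(A₂/A₁)^0.203 = 4.8, so A₂/A₁ = 4.8^(1/0.203) = 4.8^4.926
ln(A₂/A₁) = ln 4.8 / 0.203 = 1.5686 / 0.203 = 7.7272
A₂/A₁ = e^7.7272 ≈ 2269

2270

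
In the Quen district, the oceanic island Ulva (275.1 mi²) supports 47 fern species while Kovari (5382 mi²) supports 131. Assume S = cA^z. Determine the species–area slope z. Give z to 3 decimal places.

Taking logs: ln S = ln c + z ln A, so z = (ln S₂ − ln S₁)/(ln A₂ − ln A₁).
z = ln(131/47) / ln(5382/275.1) = ln(2.787) / ln(19.56) = 1.0250 / 2.9737 = 0.3447

0.345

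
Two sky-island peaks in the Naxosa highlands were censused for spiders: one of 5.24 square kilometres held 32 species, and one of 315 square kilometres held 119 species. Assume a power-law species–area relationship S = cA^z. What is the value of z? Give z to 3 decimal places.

0.321

Taking logs: ln S = ln c + z ln A, so z = (ln S₂ − ln S₁)/(ln A₂ − ln A₁).
z = ln(119/32) / ln(315/5.24) = ln(3.719) / ln(60.11) = 1.3134 / 4.0963 = 0.3206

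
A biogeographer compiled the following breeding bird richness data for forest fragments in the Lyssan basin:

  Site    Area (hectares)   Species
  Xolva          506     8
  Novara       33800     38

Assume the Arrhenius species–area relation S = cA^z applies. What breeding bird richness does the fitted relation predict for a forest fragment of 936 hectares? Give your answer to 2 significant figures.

z = ln(38/8) / ln(33800/506) = 1.5581 / 4.2017 = 0.3708
c = 8 / 506^0.3708 = 8 / 10.06 = 0.7949
S₃ = 0.7949 × 936^0.3708 = 0.7949 × 12.64 ≈ 10.05

10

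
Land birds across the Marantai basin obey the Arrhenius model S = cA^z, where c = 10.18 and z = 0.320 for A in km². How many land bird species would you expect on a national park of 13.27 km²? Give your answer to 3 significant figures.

23.3

S = 10.18 × 13.27^0.32 = 10.18 × 2.287 ≈ 23.28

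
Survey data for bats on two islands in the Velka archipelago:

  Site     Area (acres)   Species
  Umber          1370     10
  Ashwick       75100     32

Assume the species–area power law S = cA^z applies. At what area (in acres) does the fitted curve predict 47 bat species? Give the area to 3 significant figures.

282000 acres

z = ln(32/10) / ln(75100/1370) = 1.1632 / 4.0040 = 0.2905
c = 10 / 1370^0.2905 = 10 / 8.151 = 1.227
A = (47/1.227)^(1/0.2905) ⇒ ln A = ln(38.31)/0.2905 = 12.5499
A = e^12.5499 ≈ 282058 acres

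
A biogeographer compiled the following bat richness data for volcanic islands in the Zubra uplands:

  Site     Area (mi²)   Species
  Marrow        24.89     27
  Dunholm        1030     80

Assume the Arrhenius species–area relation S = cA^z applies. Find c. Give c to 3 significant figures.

z = ln(S₂/S₁) / ln(A₂/A₁) = ln(80/27) / ln(1030/24.89) = 1.0862 / 3.7228 = 0.2918
c = S₁ / A₁^z = 27 / 24.89^0.2918 = 27 / 2.555 = 10.57

10.6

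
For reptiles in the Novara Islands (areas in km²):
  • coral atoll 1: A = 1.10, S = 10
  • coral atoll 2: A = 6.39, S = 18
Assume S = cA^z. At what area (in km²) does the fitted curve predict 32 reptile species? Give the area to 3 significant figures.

35.8 km²

z = ln(18/10) / ln(6.39/1.1) = 0.5878 / 1.7594 = 0.3341
c = 10 / 1.1^0.3341 = 10 / 1.032 = 9.687
A = (32/9.687)^(1/0.3341) ⇒ ln A = ln(3.304)/0.3341 = 3.5770
A = e^3.5770 ≈ 35.77 km²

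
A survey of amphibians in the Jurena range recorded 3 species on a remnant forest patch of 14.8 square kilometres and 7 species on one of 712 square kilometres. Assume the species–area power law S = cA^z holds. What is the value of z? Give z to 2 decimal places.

Taking logs: ln S = ln c + z ln A, so z = (ln S₂ − ln S₁)/(ln A₂ − ln A₁).
z = ln(7/3) / ln(712/14.8) = ln(2.333) / ln(48.11) = 0.8473 / 3.8735 = 0.2187

0.22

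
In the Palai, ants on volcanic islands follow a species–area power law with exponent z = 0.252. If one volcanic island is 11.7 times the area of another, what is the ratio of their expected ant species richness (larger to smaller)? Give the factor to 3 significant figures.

1.86

S₂/S₁ = (A₂/A₁)^z = 11.7^0.252
ln(S₂/S₁) = 0.252 × ln 11.7 = 0.252 × 2.4596 = 0.6198
S₂/S₁ = e^0.6198 ≈ 1.859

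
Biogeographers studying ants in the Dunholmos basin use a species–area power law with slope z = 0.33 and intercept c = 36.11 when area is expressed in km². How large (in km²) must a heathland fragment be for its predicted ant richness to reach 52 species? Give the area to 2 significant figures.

52 = 36.11 × A^0.33  ⇒  A^0.33 = 52/36.11 = 1.44
ln A = ln(1.44) / 0.33 = 0.3647 / 0.33 = 1.1051
A = e^1.1051 ≈ 3.019 km²

3.0 km²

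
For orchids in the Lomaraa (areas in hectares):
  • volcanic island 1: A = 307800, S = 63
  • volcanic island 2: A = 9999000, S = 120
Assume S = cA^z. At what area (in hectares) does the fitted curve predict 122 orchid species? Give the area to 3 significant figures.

z = ln(120/63) / ln(9999000/307800) = 0.6444 / 3.4808 = 0.1851
c = 63 / 307800^0.1851 = 63 / 10.37 = 6.072
A = (122/6.072)^(1/0.1851) ⇒ ln A = ln(20.09)/0.1851 = 16.2073
A = e^16.2073 ≈ 10932890 hectares

10900000 hectares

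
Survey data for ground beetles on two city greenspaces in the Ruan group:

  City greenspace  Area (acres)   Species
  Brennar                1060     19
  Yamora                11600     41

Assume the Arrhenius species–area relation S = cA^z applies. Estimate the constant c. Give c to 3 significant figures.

2.02

z = ln(S₂/S₁) / ln(A₂/A₁) = ln(41/19) / ln(11600/1060) = 0.7691 / 2.3927 = 0.3214
c = S₁ / A₁^z = 19 / 1060^0.3214 = 19 / 9.386 = 2.024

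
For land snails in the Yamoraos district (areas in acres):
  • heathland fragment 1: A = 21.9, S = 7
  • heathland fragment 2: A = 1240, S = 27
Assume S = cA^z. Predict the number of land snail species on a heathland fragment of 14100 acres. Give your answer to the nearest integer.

61

z = ln(27/7) / ln(1240/21.9) = 1.3499 / 4.0364 = 0.3344
c = 7 / 21.9^0.3344 = 7 / 2.807 = 2.493
S₃ = 2.493 × 14100^0.3344 = 2.493 × 24.42 ≈ 60.88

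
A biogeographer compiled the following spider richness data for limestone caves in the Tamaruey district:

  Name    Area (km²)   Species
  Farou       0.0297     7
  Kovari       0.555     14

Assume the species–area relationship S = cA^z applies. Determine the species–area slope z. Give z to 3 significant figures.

Taking logs: ln S = ln c + z ln A, so z = (ln S₂ − ln S₁)/(ln A₂ − ln A₁).
z = ln(14/7) / ln(0.555/0.0297) = ln(2) / ln(18.69) = 0.6931 / 2.9278 = 0.2367

0.237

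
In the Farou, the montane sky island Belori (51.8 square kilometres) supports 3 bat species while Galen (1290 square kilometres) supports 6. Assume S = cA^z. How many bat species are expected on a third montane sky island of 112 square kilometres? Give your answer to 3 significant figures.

z = ln(6/3) / ln(1290/51.8) = 0.6931 / 3.2150 = 0.2156
c = 3 / 51.8^0.2156 = 3 / 2.342 = 1.281
S₃ = 1.281 × 112^0.2156 = 1.281 × 2.766 ≈ 3.543

3.54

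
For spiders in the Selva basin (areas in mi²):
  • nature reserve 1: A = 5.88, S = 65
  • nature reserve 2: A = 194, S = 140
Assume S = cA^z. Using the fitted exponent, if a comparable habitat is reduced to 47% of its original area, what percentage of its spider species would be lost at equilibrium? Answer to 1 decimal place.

z = ln(140/65) / ln(194/5.88) = 0.7673 / 3.4963 = 0.2194
S_new/S_old = (A_new/A_old)^z = 0.47^0.2194 = exp(0.2194 × -0.7550) = 0.8473
Fraction lost = 1 − 0.8473 = 0.1527

15.3%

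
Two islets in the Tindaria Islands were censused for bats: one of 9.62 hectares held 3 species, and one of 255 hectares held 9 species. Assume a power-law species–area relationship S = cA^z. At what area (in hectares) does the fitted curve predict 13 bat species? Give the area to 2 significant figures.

760 hectares

z = ln(9/3) / ln(255/9.62) = 1.0986 / 3.2774 = 0.3352
c = 3 / 9.62^0.3352 = 3 / 2.136 = 1.405
A = (13/1.405)^(1/0.3352) ⇒ ln A = ln(9.255)/0.3352 = 6.6383
A = e^6.6383 ≈ 763.8 hectares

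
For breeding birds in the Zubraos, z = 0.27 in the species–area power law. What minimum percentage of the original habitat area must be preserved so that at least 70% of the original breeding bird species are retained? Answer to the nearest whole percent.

Need (A_new/A_old)^0.27 = 0.7, so A_new/A_old = 0.7^(1/0.27) = 0.7^3.704
ln(A_new/A_old) = ln 0.7 / 0.27 = -0.3567 / 0.27 = -1.3210
A_new/A_old = e^-1.3210 ≈ 0.2669

27%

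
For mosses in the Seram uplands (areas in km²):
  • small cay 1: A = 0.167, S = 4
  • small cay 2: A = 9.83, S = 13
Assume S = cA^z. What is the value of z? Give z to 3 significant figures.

Taking logs: ln S = ln c + z ln A, so z = (ln S₂ − ln S₁)/(ln A₂ − ln A₁).
z = ln(13/4) / ln(9.83/0.167) = ln(3.25) / ln(58.86) = 1.1787 / 4.0752 = 0.2892

0.289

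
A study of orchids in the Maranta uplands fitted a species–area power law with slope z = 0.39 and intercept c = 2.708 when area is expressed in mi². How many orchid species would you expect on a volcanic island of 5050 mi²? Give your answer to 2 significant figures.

S = 2.708 × 5050^0.39 = 2.708 × 27.82 ≈ 75.32

75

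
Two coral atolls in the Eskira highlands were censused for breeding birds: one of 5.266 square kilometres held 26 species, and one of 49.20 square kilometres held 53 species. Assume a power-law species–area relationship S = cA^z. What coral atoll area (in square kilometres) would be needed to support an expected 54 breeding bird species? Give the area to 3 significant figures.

52.2 square kilometres

z = ln(53/26) / ln(49.2/5.266) = 0.7122 / 2.2346 = 0.3187
c = 26 / 5.266^0.3187 = 26 / 1.698 = 15.31
A = (54/15.31)^(1/0.3187) ⇒ ln A = ln(3.527)/0.3187 = 3.9545
A = e^3.9545 ≈ 52.17 square kilometres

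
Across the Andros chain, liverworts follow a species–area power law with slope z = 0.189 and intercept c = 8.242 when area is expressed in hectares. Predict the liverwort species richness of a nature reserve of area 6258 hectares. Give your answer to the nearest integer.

S = 8.242 × 6258^0.189
ln S = ln 8.242 + 0.189 × ln 6258 = 2.1092 + 0.189 × 8.7416 = 3.7614
S = e^3.7614 ≈ 43.01

43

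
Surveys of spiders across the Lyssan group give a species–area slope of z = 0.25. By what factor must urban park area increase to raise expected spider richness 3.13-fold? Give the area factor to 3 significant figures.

96.0

(A₂/A₁)^0.25 = 3.13, so A₂/A₁ = 3.13^(1/0.25) = 3.13^4
ln(A₂/A₁) = ln 3.13 / 0.25 = 1.1410 / 0.25 = 4.5641
A₂/A₁ = e^4.5641 ≈ 95.98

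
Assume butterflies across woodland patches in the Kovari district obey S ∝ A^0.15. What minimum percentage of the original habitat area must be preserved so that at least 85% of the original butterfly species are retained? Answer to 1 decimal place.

Need (A_new/A_old)^0.15 = 0.85, so A_new/A_old = 0.85^(1/0.15) = 0.85^6.667
ln(A_new/A_old) = ln 0.85 / 0.15 = -0.1625 / 0.15 = -1.0835
A_new/A_old = e^-1.0835 ≈ 0.3384

33.8%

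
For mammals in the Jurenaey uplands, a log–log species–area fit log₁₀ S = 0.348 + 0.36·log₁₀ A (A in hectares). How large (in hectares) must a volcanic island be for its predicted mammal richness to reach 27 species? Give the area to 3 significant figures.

1020 hectares

27 = 2.228 × A^0.36  ⇒  A^0.36 = 27/2.228 = 12.12
ln A = ln(12.12) / 0.36 = 2.4945 / 0.36 = 6.9293
A = e^6.9293 ≈ 1022 hectares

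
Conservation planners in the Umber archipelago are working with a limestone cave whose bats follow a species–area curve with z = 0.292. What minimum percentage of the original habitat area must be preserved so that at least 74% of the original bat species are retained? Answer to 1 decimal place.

Need (A_new/A_old)^0.292 = 0.74, so A_new/A_old = 0.74^(1/0.292) = 0.74^3.425
ln(A_new/A_old) = ln 0.74 / 0.292 = -0.3011 / 0.292 = -1.0312
A_new/A_old = e^-1.0312 ≈ 0.3566

35.7%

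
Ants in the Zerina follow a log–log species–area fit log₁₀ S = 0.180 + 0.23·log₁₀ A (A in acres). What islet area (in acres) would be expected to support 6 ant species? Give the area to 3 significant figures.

399 acres

6 = 1.514 × A^0.23  ⇒  A^0.23 = 6/1.514 = 3.964
ln A = ln(3.964) / 0.23 = 1.3773 / 0.23 = 5.9882
A = e^5.9882 ≈ 398.7 acres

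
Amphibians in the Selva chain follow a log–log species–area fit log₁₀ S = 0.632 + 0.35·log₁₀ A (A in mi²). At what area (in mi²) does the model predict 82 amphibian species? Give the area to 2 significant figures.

82 = 4.285 × A^0.35  ⇒  A^0.35 = 82/4.285 = 19.13
ln A = ln(19.13) / 0.35 = 2.9515 / 0.35 = 8.4328
A = e^8.4328 ≈ 4595 mi²

4600 mi²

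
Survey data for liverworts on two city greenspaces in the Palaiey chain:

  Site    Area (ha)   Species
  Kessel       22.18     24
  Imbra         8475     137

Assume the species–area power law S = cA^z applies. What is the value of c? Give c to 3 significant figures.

z = ln(S₂/S₁) / ln(A₂/A₁) = ln(137/24) / ln(8475/22.18) = 1.7419 / 5.9457 = 0.2930
c = S₁ / A₁^z = 24 / 22.18^0.2930 = 24 / 2.479 = 9.68

9.68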